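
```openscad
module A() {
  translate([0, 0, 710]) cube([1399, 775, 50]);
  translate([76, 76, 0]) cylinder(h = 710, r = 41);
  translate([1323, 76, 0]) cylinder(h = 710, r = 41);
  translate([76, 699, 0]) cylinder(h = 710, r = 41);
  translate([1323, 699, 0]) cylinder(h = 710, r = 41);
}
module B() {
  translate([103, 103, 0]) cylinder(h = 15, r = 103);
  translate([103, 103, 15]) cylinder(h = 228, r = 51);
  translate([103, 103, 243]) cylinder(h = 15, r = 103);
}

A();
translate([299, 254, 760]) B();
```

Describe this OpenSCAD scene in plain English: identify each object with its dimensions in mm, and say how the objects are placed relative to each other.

A is a table: top 1399 mm (x) × 775 mm (y), 50 mm thick, upper face at z = 760 mm, on four round legs of 82 mm diameter, each leg's bounding box inset 35 mm from the nearest pair of top edges, running from z = 0 to the bottom of the top.

B is a spool: two coaxial disc flanges of radius 103 mm and thickness 15 mm, joined by a core cylinder of radius 51 mm and height 228 mm. The lower flange rests on z = 0 and the three cylinders share a vertical axis.

The spool is on top of the table.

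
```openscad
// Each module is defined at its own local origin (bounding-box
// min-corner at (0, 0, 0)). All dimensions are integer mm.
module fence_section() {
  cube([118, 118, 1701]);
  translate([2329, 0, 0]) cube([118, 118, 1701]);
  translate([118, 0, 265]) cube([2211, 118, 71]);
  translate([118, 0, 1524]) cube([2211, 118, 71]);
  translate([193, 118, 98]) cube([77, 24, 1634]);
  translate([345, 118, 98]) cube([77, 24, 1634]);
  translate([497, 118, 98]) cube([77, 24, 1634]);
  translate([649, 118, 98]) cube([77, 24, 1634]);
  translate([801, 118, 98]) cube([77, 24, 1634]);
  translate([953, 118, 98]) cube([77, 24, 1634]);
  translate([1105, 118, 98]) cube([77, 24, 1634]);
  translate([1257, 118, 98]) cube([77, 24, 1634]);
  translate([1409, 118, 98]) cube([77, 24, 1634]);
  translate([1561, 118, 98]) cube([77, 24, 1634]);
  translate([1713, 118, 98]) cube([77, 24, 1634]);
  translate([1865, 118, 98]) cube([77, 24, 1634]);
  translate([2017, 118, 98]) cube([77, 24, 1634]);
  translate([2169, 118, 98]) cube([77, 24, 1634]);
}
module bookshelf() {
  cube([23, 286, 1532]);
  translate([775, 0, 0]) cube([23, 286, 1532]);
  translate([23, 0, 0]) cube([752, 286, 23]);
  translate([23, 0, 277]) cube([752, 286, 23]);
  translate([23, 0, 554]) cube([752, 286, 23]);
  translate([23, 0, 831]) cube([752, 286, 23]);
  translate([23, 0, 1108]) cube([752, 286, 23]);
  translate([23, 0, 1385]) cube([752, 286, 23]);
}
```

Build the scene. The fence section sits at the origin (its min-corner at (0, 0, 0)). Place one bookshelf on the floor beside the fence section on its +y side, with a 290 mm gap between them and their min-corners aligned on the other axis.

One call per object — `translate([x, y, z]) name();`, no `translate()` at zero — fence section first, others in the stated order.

fence_section();
translate([0, 432, 0]) bookshelf();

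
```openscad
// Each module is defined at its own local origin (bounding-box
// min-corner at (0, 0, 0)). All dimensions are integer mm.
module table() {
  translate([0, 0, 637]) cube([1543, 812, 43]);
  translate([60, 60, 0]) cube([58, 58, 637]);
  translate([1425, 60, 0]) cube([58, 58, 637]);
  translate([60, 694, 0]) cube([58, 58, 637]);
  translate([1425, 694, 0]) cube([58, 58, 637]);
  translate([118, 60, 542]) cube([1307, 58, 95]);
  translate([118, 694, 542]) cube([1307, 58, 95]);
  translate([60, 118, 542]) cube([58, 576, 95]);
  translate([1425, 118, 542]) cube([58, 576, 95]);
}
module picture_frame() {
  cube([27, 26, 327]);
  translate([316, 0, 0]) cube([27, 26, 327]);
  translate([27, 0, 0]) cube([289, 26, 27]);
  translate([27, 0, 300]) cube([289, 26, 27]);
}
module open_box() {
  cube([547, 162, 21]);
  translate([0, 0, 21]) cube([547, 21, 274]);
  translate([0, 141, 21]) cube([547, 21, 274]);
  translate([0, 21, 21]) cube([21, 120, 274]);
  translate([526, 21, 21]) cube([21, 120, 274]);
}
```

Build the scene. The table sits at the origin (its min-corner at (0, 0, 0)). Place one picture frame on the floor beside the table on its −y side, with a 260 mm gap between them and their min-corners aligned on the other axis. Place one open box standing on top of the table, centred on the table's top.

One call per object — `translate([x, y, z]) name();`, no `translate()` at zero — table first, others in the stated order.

table();
translate([0, -286, 0]) picture_frame();
translate([498, 325, 680]) open_box();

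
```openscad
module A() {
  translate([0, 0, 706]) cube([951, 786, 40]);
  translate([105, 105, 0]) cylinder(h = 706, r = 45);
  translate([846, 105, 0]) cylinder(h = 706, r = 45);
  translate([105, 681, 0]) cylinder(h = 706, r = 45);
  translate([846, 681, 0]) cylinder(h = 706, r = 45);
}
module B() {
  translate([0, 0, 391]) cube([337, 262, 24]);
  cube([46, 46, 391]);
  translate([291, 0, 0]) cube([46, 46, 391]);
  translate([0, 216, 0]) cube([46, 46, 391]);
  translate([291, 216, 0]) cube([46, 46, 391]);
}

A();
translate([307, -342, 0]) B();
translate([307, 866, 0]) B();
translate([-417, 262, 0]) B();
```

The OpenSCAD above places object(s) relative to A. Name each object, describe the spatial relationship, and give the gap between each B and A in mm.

Each stool's nearest face is 80 mm from the table's bounding box.

A is a table. B is a stool. Three stools sit around the table at the −y, +y, −x sides. The gap between each stool and the table is 80 mm.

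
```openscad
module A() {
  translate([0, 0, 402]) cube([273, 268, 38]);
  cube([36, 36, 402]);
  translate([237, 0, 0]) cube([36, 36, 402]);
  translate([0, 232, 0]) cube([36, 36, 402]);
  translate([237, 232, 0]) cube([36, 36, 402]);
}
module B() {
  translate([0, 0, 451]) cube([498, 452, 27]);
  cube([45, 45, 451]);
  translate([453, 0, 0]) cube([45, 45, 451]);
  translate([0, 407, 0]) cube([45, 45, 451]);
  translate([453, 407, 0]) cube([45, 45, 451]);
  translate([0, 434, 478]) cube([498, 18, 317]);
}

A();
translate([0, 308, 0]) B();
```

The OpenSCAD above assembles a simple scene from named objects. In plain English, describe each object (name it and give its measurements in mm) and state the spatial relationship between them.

A is a simple wooden stool: a rectangular seat 273 mm (x) by 268 mm (y), 38 mm thick, top face at z = 440 mm, on four square legs, each 36×36 mm in cross-section. The legs rest on z = 0, each flush with a corner of the seat.

B is a chair. The seat is a 498×452×27 mm slab with its top at z = 478 mm, on four 45×45 mm corner legs (flush with the seat edges, standing on z = 0). A flat backrest 18 mm thick, 317 mm tall, spans the full seat width and rises from the seat top along its +y edge, rear face flush with the rear of the seat.

The chair is on the floor beside the stool on its +y side.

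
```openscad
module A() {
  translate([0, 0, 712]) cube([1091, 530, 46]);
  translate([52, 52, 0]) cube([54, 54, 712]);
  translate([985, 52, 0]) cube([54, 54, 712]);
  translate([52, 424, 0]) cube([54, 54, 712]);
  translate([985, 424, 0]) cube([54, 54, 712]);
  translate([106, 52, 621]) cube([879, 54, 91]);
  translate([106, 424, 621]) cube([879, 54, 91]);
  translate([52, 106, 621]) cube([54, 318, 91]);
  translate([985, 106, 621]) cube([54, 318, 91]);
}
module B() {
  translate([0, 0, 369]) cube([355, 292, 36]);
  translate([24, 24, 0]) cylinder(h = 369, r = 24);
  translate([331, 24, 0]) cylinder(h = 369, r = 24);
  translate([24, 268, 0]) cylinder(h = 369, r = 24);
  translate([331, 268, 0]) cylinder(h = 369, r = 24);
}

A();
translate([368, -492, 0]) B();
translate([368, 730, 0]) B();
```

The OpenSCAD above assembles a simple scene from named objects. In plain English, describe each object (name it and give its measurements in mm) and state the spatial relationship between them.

A is a table with a 1091×530 mm rectangular top, 46 mm thick, top surface at z = 758 mm, supported by four 54×54 mm square legs, each inset 52 mm from the nearest pair of top edges, running from the floor. Four apron rails, 54 mm thick and 91 mm tall, run between adjacent legs with their top edges flush with the underside of the top and their outer faces flush with the legs' outer faces.

B is a simple wooden stool: a rectangular seat 355 mm (x) by 292 mm (y), 36 mm thick, top face at z = 405 mm, on four round legs, each 48 mm in diameter. The legs rest on z = 0, each leg's axis is inset half a diameter from the nearest pair of seat edges (so the leg's bounding box is flush with the corner).

Two stools sit around the table at the −y, +y sides.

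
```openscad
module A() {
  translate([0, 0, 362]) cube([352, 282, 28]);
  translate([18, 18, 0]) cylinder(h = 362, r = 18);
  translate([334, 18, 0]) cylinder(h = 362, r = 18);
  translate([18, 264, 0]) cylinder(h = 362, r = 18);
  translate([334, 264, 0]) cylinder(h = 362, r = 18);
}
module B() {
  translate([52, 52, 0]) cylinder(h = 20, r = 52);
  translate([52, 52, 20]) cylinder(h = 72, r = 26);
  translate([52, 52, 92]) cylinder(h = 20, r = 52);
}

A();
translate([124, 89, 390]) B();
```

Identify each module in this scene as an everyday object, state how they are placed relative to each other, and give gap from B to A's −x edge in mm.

The spool's min-x is at 124; the stool's min-x is 0; gap = 124 mm.

A is a stool. B is a spool. The spool is on top of the stool, centred. The gap from the spool to the stool's −x edge is 124 mm.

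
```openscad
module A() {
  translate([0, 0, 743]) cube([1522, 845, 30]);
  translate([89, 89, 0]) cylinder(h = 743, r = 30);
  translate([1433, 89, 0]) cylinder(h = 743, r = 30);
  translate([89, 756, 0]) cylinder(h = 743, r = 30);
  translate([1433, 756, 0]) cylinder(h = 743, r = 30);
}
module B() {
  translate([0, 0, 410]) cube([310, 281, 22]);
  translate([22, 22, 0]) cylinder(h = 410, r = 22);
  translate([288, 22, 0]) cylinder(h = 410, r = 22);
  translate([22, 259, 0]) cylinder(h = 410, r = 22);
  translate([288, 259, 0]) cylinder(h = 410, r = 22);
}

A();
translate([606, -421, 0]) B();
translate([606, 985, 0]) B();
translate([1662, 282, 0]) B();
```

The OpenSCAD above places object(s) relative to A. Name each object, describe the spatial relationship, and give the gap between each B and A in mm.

A is a table. B is a stool. Three stools sit around the table at the −y, +y, +x sides. The gap between each stool and the table is 140 mm.

Each stool's nearest face is 140 mm from the table's bounding box.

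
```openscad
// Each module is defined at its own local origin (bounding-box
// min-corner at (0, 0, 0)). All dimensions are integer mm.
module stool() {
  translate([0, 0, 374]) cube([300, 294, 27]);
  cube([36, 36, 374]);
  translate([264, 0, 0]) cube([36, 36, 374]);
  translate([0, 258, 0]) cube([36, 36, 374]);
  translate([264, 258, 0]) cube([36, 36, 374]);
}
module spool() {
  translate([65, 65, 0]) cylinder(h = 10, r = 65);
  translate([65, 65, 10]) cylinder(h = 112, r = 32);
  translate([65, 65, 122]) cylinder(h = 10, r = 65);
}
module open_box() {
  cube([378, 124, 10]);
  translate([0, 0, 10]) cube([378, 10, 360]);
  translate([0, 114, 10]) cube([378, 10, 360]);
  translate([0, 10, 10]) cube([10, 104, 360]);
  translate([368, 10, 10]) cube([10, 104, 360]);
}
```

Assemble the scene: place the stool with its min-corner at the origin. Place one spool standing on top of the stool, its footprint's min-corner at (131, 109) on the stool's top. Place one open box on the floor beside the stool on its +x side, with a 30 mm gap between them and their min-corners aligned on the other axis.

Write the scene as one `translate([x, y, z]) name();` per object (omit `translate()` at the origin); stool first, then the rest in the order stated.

stool();
translate([131, 109, 401]) spool();
translate([330, 0, 0]) open_box();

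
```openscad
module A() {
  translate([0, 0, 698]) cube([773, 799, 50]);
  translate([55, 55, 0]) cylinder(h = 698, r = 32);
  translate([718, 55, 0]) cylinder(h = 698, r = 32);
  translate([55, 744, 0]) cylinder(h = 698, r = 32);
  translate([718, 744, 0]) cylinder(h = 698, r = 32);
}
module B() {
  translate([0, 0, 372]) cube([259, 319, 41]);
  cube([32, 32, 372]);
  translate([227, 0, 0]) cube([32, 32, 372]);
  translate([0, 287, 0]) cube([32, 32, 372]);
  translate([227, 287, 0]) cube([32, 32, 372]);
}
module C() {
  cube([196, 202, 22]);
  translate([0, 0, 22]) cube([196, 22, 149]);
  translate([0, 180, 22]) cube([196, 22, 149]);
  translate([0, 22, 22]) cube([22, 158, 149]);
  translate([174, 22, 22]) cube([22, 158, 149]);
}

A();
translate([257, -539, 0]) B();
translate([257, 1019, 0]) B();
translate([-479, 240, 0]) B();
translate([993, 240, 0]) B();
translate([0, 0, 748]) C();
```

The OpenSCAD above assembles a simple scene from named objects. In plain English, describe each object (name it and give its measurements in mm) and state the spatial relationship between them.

A is a rectangular dining table. The top is 773×799×50 mm with its upper surface at z = 748 mm. It stands on four round legs of 64 mm diameter, each leg's bounding box inset 23 mm from the nearest pair of top edges, running from the floor to the underside of the top.

B is a simple wooden stool: a rectangular seat 259 mm (x) by 319 mm (y), 41 mm thick, top face at z = 413 mm, on four square legs, each 32×32 mm in cross-section. The legs rest on z = 0, each flush with a corner of the seat.

C is an open storage box with external size 196×202×171 mm and wall thickness 22 mm (the base is also 22 mm thick). The base covers the whole footprint; the four walls stand on the base, with the y-facing walls full-width and the x-facing walls fitting between their inner faces.

Four stools sit around the table at the −y, +y, −x, +x sides. The open box is on top of the table.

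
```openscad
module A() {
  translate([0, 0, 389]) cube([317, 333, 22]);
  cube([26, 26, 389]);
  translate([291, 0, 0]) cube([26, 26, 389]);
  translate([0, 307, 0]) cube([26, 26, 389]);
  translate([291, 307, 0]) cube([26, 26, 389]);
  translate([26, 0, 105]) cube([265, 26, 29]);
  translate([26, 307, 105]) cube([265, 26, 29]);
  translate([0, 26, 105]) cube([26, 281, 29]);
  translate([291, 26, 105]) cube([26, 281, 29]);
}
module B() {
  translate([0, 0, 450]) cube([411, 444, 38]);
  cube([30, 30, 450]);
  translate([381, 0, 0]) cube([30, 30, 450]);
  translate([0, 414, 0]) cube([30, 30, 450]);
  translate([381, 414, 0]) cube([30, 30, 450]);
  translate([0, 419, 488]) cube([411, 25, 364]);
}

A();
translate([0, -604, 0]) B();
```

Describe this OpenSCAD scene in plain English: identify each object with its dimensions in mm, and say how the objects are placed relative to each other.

A is a four-legged stool. The seat is 317×333 mm, 22 mm thick, top at z = 411 mm. It stands on four square legs, each 26×26 mm in cross-section, from z = 0 to the seat underside, each flush with a corner of the seat. Four stretchers, 26 mm wide and 29 mm tall, connect adjacent legs with their undersides at z = 105 mm, each running between the inner faces of the legs it joins and aligned with the legs' outer faces on the other axis.

B is a chair. The seat is a 411×444×38 mm slab with its top at z = 488 mm, on four 30×30 mm corner legs (flush with the seat edges, standing on z = 0). A flat backrest 25 mm thick, 364 mm tall, spans the full seat width and rises from the seat top along its +y edge, rear face flush with the rear of the seat.

The chair is on the floor beside the stool on its −y side.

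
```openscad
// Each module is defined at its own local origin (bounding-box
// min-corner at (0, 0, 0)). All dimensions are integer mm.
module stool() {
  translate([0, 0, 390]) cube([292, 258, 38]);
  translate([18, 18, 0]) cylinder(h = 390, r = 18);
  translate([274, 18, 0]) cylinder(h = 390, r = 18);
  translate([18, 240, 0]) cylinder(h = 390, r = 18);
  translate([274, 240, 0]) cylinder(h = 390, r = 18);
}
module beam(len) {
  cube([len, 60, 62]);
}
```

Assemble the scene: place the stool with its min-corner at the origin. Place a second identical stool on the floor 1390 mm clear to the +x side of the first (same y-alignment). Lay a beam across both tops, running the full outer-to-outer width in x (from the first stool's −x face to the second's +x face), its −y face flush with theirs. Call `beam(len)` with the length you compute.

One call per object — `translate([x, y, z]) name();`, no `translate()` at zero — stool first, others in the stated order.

stool();
translate([1682, 0, 0]) stool();
translate([0, 0, 428]) beam(1974);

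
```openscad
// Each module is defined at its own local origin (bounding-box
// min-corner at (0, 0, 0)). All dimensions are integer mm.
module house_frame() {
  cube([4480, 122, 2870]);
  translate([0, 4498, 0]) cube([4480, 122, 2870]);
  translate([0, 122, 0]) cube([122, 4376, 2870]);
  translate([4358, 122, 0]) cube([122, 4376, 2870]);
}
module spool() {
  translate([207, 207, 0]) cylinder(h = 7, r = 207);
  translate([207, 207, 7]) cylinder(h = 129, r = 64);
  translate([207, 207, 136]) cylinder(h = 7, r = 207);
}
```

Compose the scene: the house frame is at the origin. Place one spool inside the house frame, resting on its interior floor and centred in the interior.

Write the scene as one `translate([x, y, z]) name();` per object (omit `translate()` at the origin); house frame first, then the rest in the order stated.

house_frame();
translate([2033, 2103, 0]) spool();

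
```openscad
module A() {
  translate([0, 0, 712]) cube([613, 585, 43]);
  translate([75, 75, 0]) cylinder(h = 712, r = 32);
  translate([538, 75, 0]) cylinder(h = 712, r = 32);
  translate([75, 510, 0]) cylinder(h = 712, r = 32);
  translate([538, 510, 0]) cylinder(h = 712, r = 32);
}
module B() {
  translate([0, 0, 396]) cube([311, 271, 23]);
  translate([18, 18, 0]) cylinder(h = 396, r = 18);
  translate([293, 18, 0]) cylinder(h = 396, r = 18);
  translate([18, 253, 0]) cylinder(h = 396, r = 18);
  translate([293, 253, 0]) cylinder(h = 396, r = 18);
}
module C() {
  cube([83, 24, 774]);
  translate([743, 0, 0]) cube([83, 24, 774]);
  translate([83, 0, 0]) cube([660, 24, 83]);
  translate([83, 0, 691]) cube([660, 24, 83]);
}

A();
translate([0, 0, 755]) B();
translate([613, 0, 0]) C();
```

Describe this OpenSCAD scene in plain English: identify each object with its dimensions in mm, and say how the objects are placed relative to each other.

A is a table with a 613×585 mm rectangular top, 43 mm thick, top surface at z = 755 mm, supported by four round legs of 64 mm diameter, each leg's bounding box inset 43 mm from the nearest pair of top edges, running from the floor.

B is a four-legged stool. The seat is 311×271 mm, 23 mm thick, top at z = 419 mm. It stands on four round legs, each 36 mm in diameter, from z = 0 to the seat underside, each leg's axis is inset half a diameter from the nearest pair of seat edges (so the leg's bounding box is flush with the corner).

C is a picture frame with a 660×608 mm rectangular opening (x by z) and a uniform 83 mm border on every side. Frame depth is 24 mm along y. It is built from two vertical stiles running the full outside height and two horizontal rails spanning the gap between the stiles.

The stool is on top of the table. The picture frame is against the table's +x side, with their −y faces flush.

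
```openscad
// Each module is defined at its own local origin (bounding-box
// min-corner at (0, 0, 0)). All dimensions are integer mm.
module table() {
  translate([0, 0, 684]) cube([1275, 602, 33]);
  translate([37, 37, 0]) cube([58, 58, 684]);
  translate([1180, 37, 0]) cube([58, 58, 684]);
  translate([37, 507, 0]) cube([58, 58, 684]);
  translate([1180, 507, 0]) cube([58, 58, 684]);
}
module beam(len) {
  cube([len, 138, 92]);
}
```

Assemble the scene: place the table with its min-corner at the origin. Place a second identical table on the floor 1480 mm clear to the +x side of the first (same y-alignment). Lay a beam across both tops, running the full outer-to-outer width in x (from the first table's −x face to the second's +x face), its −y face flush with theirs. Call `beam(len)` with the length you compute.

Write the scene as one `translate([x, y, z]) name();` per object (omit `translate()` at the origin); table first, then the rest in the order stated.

table();
translate([2755, 0, 0]) table();
translate([0, 0, 717]) beam(4030);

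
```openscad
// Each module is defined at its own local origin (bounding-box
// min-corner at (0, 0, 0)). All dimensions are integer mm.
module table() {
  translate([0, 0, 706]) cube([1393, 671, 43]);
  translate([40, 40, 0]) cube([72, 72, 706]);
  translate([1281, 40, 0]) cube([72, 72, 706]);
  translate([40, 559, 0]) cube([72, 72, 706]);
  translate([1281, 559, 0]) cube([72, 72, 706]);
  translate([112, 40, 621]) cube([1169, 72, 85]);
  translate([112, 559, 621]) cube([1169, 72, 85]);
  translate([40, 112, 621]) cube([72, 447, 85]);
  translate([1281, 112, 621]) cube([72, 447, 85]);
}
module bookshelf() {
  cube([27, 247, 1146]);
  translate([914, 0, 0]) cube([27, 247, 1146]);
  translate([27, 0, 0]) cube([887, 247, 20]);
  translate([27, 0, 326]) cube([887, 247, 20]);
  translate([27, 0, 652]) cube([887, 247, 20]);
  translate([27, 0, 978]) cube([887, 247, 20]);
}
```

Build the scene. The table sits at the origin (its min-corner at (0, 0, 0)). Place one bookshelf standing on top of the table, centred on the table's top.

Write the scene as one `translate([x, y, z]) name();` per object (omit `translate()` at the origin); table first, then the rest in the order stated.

table();
translate([226, 212, 749]) bookshelf();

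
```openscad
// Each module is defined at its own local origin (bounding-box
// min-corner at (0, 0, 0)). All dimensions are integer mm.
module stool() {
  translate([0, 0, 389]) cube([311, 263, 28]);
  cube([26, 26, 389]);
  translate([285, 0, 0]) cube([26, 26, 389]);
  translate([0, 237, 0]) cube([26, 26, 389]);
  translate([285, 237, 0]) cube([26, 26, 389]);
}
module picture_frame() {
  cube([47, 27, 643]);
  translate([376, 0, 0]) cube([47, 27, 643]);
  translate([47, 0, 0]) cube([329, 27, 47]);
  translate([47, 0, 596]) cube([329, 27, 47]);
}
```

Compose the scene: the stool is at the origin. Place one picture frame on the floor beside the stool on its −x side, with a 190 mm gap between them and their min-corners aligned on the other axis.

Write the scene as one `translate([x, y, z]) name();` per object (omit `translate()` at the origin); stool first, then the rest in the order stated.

stool();
translate([-613, 0, 0]) picture_frame();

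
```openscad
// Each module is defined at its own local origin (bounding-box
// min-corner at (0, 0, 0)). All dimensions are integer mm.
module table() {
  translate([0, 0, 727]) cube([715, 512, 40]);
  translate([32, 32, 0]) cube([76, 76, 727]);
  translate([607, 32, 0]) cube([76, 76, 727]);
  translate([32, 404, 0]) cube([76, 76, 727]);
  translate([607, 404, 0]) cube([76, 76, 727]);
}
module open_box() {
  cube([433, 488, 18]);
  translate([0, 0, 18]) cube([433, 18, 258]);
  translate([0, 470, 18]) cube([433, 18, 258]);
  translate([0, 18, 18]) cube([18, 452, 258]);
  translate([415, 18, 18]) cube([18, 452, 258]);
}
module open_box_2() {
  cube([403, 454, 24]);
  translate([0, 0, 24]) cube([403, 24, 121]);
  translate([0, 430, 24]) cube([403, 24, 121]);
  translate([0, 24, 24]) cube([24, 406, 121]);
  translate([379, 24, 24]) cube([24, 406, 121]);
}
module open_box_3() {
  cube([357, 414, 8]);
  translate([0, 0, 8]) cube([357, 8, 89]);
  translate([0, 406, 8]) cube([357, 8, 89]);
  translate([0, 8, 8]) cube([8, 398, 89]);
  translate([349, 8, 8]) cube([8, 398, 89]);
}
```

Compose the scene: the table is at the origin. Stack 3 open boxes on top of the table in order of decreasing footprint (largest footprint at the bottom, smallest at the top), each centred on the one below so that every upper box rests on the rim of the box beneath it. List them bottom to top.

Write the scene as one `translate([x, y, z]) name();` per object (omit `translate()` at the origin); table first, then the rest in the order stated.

table();
translate([141, 12, 767]) open_box();
translate([156, 29, 1043]) open_box_2();
translate([179, 49, 1188]) open_box_3();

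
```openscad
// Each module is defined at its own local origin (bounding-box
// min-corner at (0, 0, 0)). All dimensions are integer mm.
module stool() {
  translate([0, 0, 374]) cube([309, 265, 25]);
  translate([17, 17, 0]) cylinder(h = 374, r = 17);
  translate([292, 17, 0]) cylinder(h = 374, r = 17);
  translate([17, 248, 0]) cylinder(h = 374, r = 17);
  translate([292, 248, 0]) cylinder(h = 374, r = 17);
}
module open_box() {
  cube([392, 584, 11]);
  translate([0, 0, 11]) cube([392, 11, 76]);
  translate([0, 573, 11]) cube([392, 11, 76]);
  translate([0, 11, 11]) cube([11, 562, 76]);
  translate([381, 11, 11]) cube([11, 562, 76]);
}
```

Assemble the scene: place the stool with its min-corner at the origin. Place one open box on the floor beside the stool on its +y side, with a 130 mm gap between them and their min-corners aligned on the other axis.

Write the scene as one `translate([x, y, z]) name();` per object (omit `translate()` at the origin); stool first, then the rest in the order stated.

stool();
translate([0, 395, 0]) open_box();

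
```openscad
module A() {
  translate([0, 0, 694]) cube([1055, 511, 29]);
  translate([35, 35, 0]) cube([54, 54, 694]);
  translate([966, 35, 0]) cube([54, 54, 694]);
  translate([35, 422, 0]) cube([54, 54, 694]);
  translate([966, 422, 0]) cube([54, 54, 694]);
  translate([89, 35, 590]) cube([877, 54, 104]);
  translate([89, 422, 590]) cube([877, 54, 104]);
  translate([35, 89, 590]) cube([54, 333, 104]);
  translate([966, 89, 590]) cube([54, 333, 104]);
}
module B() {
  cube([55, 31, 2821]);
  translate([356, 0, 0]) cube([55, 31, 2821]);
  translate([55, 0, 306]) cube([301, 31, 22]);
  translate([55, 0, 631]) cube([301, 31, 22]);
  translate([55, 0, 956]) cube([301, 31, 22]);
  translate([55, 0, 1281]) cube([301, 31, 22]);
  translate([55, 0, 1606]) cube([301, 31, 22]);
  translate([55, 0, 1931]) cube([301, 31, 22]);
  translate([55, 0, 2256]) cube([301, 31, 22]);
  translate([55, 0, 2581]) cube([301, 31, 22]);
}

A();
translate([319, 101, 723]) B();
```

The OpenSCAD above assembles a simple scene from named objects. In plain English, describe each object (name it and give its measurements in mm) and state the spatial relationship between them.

A is a rectangular dining table. The top is 1055×511×29 mm with its upper surface at z = 723 mm. It stands on four 54×54 mm square legs, each inset 35 mm from the nearest pair of top edges, running from the floor to the underside of the top. Four apron rails, 54 mm thick and 104 mm tall, run between adjacent legs with their top edges flush with the underside of the top and their outer faces flush with the legs' outer faces.

B is a wooden ladder with two side rails of 55×31 mm section and 2821 mm height, set 411 mm apart overall. Between them run 8 rectangular rungs (31 mm deep, 22 mm thick), front faces flush with the rails' −y face. The bottom of the first rung is 306 mm above the floor and each subsequent rung is 325 mm higher than the one below.

The ladder is on top of the table.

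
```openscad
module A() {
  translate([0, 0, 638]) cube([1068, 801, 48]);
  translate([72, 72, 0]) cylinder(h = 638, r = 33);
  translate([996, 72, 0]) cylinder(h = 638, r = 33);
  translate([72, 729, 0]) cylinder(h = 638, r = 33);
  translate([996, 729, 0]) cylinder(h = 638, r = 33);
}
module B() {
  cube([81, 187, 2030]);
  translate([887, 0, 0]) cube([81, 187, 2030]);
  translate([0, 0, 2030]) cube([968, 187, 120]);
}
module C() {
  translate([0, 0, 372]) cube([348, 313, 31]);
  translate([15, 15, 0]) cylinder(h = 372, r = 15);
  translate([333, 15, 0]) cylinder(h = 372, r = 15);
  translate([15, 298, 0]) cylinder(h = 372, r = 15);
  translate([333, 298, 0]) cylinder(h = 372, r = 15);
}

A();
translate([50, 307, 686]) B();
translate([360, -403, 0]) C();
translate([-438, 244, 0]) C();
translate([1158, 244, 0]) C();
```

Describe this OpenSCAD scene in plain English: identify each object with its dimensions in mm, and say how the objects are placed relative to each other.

A is a table: top 1068 mm (x) × 801 mm (y), 48 mm thick, upper face at z = 686 mm, on four round legs of 66 mm diameter, each leg's bounding box inset 39 mm from the nearest pair of top edges, running from z = 0 to the bottom of the top.

B is a rectangular door frame: two vertical jambs of 81×187 mm section, 2030 mm tall, with a clear opening 806 mm wide between their inner faces. A header 120 mm tall and 187 mm deep lies on top of the jambs and spans the full outside width.

C is a four-legged stool. The seat is a 348×313×31 mm slab whose top surface is at z = 403 mm; four round legs, each 30 mm in diameter, run from the floor (z = 0) to the underside of the seat, each leg's axis is inset half a diameter from the nearest pair of seat edges (so the leg's bounding box is flush with the corner).

The door frame is on top of the table, centred. Three stools sit around the table at the −y, −x, +x sides.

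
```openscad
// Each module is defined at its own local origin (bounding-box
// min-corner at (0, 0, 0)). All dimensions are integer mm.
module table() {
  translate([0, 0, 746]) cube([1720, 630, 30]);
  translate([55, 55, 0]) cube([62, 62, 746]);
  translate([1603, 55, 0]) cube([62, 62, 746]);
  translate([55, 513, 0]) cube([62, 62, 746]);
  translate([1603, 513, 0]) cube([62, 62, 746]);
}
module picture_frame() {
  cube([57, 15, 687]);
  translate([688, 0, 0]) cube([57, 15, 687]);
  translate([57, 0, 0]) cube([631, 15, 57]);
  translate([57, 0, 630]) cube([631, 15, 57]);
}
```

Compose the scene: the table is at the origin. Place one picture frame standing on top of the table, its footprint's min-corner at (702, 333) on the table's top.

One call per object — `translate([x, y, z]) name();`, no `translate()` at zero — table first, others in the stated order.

table();
translate([702, 333, 776]) picture_frame();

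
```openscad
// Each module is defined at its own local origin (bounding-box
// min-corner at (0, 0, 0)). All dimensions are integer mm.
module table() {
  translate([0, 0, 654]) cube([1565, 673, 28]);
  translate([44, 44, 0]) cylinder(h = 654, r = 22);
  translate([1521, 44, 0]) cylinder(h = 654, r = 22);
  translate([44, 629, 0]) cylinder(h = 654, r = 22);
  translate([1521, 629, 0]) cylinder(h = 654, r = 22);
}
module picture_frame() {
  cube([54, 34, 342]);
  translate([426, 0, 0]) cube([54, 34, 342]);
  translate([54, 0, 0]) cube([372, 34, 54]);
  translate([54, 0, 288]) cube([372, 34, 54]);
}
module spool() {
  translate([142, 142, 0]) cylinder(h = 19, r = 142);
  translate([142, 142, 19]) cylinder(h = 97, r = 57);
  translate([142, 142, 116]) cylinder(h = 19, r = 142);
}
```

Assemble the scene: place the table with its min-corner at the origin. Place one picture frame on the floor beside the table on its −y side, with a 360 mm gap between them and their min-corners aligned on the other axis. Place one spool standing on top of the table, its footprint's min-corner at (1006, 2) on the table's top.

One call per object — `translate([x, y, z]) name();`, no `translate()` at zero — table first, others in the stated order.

table();
translate([0, -394, 0]) picture_frame();
translate([1006, 2, 682]) spool();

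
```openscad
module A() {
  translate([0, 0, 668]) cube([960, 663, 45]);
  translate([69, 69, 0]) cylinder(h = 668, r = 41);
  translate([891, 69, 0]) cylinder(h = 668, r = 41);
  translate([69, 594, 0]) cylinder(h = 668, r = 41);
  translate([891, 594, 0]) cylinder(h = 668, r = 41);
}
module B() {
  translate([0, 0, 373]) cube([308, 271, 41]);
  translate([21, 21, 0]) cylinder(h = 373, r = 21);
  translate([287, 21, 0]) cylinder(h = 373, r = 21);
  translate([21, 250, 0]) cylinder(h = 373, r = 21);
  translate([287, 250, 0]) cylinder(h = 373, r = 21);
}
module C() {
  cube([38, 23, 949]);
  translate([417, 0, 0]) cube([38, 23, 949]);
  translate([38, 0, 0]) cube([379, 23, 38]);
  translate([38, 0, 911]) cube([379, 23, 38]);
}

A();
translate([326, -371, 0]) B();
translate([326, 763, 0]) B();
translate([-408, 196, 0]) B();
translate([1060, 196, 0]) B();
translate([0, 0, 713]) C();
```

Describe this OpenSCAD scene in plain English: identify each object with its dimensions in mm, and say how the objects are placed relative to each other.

A is a rectangular dining table. The top is 960×663×45 mm with its upper surface at z = 713 mm. It stands on four round legs of 82 mm diameter, each leg's bounding box inset 28 mm from the nearest pair of top edges, running from the floor to the underside of the top.

B is a four-legged stool. The seat is 308×271 mm, 41 mm thick, top at z = 414 mm. It stands on four round legs, each 42 mm in diameter, from z = 0 to the seat underside, each leg's axis is inset half a diameter from the nearest pair of seat edges (so the leg's bounding box is flush with the corner).

C is a rectangular picture frame lying in the x–z plane (depth along y). The opening is 379 mm wide (x) by 873 mm tall (z), surrounded by a border 38 mm wide on all four sides. The frame is 23 mm deep and is made of two full-height vertical stiles with two horizontal rails fitted between them.

Four stools sit around the table at the −y, +y, −x, +x sides. The picture frame is on top of the table.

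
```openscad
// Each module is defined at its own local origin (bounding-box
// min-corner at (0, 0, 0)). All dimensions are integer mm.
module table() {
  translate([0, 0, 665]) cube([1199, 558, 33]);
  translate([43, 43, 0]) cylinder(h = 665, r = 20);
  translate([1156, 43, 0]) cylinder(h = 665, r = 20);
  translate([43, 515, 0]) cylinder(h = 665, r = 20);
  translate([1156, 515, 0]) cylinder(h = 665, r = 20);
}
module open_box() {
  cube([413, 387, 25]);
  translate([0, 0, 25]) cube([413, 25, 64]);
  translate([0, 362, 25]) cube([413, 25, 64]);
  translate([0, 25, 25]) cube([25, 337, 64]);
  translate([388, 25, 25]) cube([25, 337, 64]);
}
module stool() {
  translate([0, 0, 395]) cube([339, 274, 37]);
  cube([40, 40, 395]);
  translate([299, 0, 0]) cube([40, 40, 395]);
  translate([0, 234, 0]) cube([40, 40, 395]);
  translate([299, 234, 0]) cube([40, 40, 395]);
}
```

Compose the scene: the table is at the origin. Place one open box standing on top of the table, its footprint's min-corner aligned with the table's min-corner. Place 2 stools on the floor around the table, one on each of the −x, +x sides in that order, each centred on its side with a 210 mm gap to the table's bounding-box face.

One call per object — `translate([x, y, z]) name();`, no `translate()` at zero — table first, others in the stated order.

table();
translate([0, 0, 698]) open_box();
translate([-549, 142, 0]) stool();
translate([1409, 142, 0]) stool();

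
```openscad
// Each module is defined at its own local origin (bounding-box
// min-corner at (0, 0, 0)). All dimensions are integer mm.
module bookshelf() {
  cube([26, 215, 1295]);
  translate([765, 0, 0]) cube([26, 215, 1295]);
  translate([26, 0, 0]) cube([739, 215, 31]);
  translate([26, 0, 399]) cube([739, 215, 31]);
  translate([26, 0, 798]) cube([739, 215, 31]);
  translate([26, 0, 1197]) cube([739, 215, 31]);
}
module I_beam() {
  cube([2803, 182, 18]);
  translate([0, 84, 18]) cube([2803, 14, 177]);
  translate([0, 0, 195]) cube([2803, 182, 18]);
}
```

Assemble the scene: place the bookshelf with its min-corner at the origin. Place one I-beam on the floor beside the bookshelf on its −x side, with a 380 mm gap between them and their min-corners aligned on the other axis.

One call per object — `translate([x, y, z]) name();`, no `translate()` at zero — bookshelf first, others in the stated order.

bookshelf();
translate([-3183, 0, 0]) I_beam();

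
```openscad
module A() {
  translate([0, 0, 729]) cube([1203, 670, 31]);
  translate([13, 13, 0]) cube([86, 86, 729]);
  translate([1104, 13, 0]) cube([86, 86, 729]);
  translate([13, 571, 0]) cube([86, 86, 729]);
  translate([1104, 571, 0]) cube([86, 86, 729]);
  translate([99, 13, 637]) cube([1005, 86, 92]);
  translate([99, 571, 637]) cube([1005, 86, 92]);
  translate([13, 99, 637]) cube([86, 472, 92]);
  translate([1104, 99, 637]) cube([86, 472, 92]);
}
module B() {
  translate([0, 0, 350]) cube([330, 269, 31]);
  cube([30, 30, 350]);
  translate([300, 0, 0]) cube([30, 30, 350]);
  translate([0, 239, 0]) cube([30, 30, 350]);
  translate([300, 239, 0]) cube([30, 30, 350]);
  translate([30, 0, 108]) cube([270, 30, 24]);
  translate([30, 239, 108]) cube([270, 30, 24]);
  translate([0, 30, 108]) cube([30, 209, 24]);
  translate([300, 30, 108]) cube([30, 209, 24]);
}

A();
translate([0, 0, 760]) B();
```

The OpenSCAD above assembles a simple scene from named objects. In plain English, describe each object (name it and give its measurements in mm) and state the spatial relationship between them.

A is a table: top 1203 mm (x) × 670 mm (y), 31 mm thick, upper face at z = 760 mm, on four 86×86 mm square legs, each inset 13 mm from the nearest pair of top edges, running from z = 0 to the bottom of the top. Four apron rails, 86 mm thick and 92 mm tall, run between adjacent legs with their top edges flush with the underside of the top and their outer faces flush with the legs' outer faces.

B is a four-legged stool. The seat is a 330×269×31 mm slab whose top surface is at z = 381 mm; four square legs, each 30×30 mm in cross-section, run from the floor (z = 0) to the underside of the seat, each flush with a corner of the seat. Four stretchers, 30 mm wide and 24 mm tall, connect adjacent legs with their undersides at z = 108 mm, each running between the inner faces of the legs it joins and aligned with the legs' outer faces on the other axis.

The stool is on top of the table.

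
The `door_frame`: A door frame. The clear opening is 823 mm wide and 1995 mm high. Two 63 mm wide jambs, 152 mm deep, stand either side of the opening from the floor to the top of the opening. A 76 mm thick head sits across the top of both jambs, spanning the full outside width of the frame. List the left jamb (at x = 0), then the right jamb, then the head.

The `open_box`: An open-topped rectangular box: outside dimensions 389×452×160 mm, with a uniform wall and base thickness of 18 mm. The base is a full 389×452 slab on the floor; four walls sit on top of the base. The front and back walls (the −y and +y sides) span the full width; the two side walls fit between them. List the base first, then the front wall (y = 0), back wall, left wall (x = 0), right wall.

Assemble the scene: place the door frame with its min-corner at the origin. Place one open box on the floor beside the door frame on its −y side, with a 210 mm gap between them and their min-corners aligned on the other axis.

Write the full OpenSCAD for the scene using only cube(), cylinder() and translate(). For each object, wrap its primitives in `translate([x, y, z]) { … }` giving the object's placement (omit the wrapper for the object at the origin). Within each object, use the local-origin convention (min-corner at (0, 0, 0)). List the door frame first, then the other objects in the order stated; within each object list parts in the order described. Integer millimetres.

cube([63, 152, 1995]);
translate([886, 0, 0]) cube([63, 152, 1995]);
translate([0, 0, 1995]) cube([949, 152, 76]);
translate([0, -662, 0]) {
  cube([389, 452, 18]);
  translate([0, 0, 18]) cube([389, 18, 142]);
  translate([0, 434, 18]) cube([389, 18, 142]);
  translate([0, 18, 18]) cube([18, 416, 142]);
  translate([371, 18, 18]) cube([18, 416, 142]);
}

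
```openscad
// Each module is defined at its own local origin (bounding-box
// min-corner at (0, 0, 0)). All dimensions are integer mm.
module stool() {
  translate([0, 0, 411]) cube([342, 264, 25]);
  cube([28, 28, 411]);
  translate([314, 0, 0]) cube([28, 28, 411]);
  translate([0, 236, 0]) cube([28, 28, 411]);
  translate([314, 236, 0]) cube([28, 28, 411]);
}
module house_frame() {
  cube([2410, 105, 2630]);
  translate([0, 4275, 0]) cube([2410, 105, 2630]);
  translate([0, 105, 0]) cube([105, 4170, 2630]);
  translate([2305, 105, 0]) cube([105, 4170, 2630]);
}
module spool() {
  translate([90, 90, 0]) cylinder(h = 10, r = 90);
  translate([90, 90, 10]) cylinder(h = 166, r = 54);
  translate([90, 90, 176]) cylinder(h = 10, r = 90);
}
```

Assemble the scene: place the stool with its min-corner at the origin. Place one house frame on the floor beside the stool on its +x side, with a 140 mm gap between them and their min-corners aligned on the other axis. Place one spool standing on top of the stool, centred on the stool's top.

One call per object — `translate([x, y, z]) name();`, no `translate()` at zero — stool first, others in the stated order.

stool();
translate([482, 0, 0]) house_frame();
translate([81, 42, 436]) spool();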